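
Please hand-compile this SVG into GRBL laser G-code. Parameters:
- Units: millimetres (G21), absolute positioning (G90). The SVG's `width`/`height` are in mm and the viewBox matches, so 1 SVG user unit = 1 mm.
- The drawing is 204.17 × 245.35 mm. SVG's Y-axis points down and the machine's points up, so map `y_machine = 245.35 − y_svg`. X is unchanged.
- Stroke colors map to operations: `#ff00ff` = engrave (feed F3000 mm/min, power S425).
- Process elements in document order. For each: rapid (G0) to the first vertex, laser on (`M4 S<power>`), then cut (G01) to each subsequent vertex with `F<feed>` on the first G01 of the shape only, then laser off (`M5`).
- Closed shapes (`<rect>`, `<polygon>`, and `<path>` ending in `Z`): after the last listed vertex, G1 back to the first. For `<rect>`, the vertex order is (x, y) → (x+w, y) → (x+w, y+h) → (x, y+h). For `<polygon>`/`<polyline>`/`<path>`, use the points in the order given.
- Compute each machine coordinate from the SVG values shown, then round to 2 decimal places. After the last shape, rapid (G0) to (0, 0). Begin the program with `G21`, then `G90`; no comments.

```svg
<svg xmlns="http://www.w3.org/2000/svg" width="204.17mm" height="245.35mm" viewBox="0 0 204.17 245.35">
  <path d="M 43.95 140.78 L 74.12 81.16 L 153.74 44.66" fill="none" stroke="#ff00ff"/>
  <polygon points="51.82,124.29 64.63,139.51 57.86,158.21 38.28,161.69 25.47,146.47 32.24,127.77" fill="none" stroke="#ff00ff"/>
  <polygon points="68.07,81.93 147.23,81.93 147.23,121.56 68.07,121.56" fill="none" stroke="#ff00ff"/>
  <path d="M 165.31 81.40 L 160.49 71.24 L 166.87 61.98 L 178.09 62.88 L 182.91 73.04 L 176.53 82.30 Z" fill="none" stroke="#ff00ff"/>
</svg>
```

viewBox `0 0 204.17 245.35` with mm width/height → 1 unit = 1 mm. Flip: y_m = 245.35 − y_svg.

**Shape 1** — `<path>` open polyline, stroke `#ff00ff` → engrave (S425, F3000). Machine vertices: (43.95,104.57) → (74.12,164.19) → (153.74,200.69). Open path.

**Shape 2** — `<polygon>` regular polygon, stroke `#ff00ff` → engrave (S425, F3000). Machine vertices: (51.82,121.06) → (64.63,105.84) → (57.86,87.14) → (38.28,83.66) → (25.47,98.88) → (32.24,117.58) → (51.82,121.06). Closed: final G1 returns to the first vertex.

**Shape 3** — `<polygon>` rectangle, stroke `#ff00ff` → engrave (S425, F3000). Machine vertices: (68.07,163.42) → (147.23,163.42) → (147.23,123.79) → (68.07,123.79) → (68.07,163.42). Closed: final G1 returns to the first vertex.

**Shape 4** — `<path>` regular polygon, stroke `#ff00ff` → engrave (S425, F3000). Machine vertices: (165.31,163.95) → (160.49,174.11) → (166.87,183.37) → (178.09,182.47) → (182.91,172.31) → (176.53,163.05) → (165.31,163.95). Closed: final G1 returns to the first vertex.

G21
G90
G0 X43.95 Y104.57
M4 S425
G01 X74.12 Y164.19 F3000
G01 X153.74 Y200.69
M5
G0 X51.82 Y121.06
M4 S425
G01 X64.63 Y105.84 F3000
G01 X57.86 Y87.14
G01 X38.28 Y83.66
G01 X25.47 Y98.88
G01 X32.24 Y117.58
G01 X51.82 Y121.06
M5
G0 X68.07 Y163.42
M4 S425
G01 X147.23 Y163.42 F3000
G01 X147.23 Y123.79
G01 X68.07 Y123.79
G01 X68.07 Y163.42
M5
G0 X165.31 Y163.95
M4 S425
G01 X160.49 Y174.11 F3000
G01 X166.87 Y183.37
G01 X178.09 Y182.47
G01 X182.91 Y172.31
G01 X176.53 Y163.05
G01 X165.31 Y163.95
M5
G0 X0.00 Y0.00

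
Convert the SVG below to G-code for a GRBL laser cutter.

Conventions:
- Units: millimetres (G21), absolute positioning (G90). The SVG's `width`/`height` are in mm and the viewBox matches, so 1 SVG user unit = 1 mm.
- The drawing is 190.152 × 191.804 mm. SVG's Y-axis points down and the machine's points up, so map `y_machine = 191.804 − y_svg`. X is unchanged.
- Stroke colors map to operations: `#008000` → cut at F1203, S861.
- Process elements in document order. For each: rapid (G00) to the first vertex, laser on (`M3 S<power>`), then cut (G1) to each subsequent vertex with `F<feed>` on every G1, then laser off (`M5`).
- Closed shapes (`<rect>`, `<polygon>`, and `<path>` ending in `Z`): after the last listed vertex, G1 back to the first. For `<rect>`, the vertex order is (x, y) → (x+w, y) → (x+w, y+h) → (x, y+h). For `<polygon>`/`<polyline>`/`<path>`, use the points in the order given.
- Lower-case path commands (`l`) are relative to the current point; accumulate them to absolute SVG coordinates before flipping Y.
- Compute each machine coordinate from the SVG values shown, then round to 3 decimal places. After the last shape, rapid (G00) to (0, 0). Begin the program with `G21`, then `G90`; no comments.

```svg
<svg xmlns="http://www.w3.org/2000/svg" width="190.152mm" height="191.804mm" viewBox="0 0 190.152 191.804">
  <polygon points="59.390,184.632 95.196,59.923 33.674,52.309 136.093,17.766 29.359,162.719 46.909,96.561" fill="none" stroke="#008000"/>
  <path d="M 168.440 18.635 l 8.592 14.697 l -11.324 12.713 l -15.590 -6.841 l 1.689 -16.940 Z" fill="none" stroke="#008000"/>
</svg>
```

G21
G90
G00 X59.390 Y7.172
M3 S861
G1 X95.196 Y131.881 F1203
G1 X33.674 Y139.495 F1203
G1 X136.093 Y174.038 F1203
G1 X29.359 Y29.085 F1203
G1 X46.909 Y95.243 F1203
G1 X59.390 Y7.172 F1203
M5
G00 X168.440 Y173.169
M3 S861
G1 X177.032 Y158.472 F1203
G1 X165.708 Y145.759 F1203
G1 X150.118 Y152.600 F1203
G1 X151.807 Y169.540 F1203
G1 X168.440 Y173.169 F1203
M5
G00 X0.000 Y0.000

viewBox `0 0 190.152 191.804` with mm width/height → 1 unit = 1 mm. Flip: y_m = 191.804 − y_svg.

**Shape 1** — `<polygon>` closed polygon, stroke `#008000` → cut (S861, F1203). Machine vertices: (59.390,7.172) → (95.196,131.881) → (33.674,139.495) → (136.093,174.038) → (29.359,29.085) → (46.909,95.243) → (59.390,7.172). Closed: final G1 returns to the first vertex.

**Shape 2** — `<path>` regular polygon, stroke `#008000` → cut (S861, F1203). Machine vertices: (168.440,173.169) → (177.032,158.472) → (165.708,145.759) → (150.118,152.600) → (151.807,169.540) → (168.440,173.169). Closed: final G1 returns to the first vertex.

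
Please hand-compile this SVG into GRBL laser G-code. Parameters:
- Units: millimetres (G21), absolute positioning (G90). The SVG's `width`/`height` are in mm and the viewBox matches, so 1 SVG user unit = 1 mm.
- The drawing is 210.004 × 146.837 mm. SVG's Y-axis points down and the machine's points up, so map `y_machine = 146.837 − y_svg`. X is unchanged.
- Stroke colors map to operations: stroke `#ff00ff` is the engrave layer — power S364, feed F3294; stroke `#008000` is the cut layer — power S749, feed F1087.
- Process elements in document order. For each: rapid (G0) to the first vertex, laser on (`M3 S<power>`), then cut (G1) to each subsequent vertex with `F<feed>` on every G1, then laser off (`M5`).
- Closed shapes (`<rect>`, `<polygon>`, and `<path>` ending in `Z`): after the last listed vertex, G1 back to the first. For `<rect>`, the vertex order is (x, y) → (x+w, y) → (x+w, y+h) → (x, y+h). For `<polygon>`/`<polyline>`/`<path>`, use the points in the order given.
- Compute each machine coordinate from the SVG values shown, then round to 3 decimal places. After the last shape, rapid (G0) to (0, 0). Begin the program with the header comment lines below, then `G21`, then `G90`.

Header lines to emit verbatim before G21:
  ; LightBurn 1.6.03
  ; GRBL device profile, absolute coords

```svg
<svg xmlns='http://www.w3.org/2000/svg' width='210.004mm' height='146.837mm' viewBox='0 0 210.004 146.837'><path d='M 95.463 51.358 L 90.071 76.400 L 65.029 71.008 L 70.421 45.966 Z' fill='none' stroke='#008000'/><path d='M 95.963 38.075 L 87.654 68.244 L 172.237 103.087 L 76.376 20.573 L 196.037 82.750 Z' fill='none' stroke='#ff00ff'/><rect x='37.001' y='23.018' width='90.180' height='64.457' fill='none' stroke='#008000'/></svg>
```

; LightBurn 1.6.03
; GRBL device profile, absolute coords
G21
G90
G0 X95.463 Y95.479
M3 S749
G1 X90.071 Y70.437 F1087
G1 X65.029 Y75.829 F1087
G1 X70.421 Y100.871 F1087
G1 X95.463 Y95.479 F1087
M5
G0 X95.963 Y108.762
M3 S364
G1 X87.654 Y78.593 F3294
G1 X172.237 Y43.750 F3294
G1 X76.376 Y126.264 F3294
G1 X196.037 Y64.087 F3294
G1 X95.963 Y108.762 F3294
M5
G0 X37.001 Y123.819
M3 S749
G1 X127.181 Y123.819 F1087
G1 X127.181 Y59.362 F1087
G1 X37.001 Y59.362 F1087
G1 X37.001 Y123.819 F1087
M5
G0 X0.000 Y0.000

Since the viewBox matches the mm dimensions, user units are millimetres directly. The only transform is the Y-flip y_m = 146.837 − y_svg.

Shape 1 is a regular polygon drawn with `<path>`. Its stroke #008000 means cut at S749, F1087. After flipping Y the toolpath is (95.463,95.479) → (90.071,70.437) → (65.029,75.829) → (70.421,100.871) → (95.463,95.479), returning to the start.

Shape 2 is a closed polygon drawn with `<path>`. Its stroke #ff00ff means engrave at S364, F3294. After flipping Y the toolpath is (95.963,108.762) → (87.654,78.593) → (172.237,43.750) → (76.376,126.264) → (196.037,64.087) → (95.963,108.762), returning to the start.

Shape 3 is a rectangle drawn with `<rect>`. Its stroke #008000 means cut at S749, F1087. After flipping Y the toolpath is (37.001,123.819) → (127.181,123.819) → (127.181,59.362) → (37.001,59.362) → (37.001,123.819), returning to the start.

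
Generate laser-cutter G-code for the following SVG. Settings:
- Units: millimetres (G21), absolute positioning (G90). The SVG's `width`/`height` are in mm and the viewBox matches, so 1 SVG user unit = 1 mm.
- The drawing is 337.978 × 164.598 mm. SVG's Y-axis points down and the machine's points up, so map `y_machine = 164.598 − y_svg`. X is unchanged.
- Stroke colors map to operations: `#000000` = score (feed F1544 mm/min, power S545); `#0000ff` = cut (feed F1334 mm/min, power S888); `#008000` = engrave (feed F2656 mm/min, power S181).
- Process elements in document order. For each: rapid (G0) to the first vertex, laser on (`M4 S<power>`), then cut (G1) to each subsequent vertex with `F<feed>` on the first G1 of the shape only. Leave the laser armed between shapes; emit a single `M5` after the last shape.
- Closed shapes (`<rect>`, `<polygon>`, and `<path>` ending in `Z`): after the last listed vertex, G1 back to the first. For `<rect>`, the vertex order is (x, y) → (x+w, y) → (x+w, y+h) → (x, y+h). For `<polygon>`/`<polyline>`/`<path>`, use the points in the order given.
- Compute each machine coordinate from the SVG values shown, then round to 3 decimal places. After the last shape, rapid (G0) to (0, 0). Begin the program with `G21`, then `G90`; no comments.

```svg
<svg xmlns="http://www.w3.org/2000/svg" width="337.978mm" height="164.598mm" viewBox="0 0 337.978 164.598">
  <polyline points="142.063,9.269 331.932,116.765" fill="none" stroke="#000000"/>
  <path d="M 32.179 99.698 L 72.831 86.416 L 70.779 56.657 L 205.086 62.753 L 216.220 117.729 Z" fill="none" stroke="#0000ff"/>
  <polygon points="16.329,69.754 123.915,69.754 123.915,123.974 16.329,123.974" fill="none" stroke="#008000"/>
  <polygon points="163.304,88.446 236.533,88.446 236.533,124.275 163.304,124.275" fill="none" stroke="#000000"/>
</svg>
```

G21
G90
G0 X142.063 Y155.329
M4 S545
G1 X331.932 Y47.833 F1544
G0 X32.179 Y64.900
M4 S888
G1 X72.831 Y78.182 F1334
G1 X70.779 Y107.941
G1 X205.086 Y101.845
G1 X216.220 Y46.869
G1 X32.179 Y64.900
G0 X16.329 Y94.844
M4 S181
G1 X123.915 Y94.844 F2656
G1 X123.915 Y40.624
G1 X16.329 Y40.624
G1 X16.329 Y94.844
G0 X163.304 Y76.152
M4 S545
G1 X236.533 Y76.152 F1544
G1 X236.533 Y40.323
G1 X163.304 Y40.323
G1 X163.304 Y76.152
M5
G0 X0.000 Y0.000

Since the viewBox matches the mm dimensions, user units are millimetres directly. The only transform is the Y-flip y_m = 164.598 − y_svg.

Shape 1 is a line segment drawn with `<polyline>`. Its stroke #000000 means score at S545, F1544. After flipping Y the toolpath is (142.063,155.329) → (331.932,47.833).

Shape 2 is a closed polygon drawn with `<path>`. Its stroke #0000ff means cut at S888, F1334. After flipping Y the toolpath is (32.179,64.900) → (72.831,78.182) → (70.779,107.941) → (205.086,101.845) → (216.220,46.869) → (32.179,64.900), returning to the start.

Shape 3 is a rectangle drawn with `<polygon>`. Its stroke #008000 means engrave at S181, F2656. After flipping Y the toolpath is (16.329,94.844) → (123.915,94.844) → (123.915,40.624) → (16.329,40.624) → (16.329,94.844), returning to the start.

Shape 4 is a rectangle drawn with `<polygon>`. Its stroke #000000 means score at S545, F1544. After flipping Y the toolpath is (163.304,76.152) → (236.533,76.152) → (236.533,40.323) → (163.304,40.323) → (163.304,76.152), returning to the start.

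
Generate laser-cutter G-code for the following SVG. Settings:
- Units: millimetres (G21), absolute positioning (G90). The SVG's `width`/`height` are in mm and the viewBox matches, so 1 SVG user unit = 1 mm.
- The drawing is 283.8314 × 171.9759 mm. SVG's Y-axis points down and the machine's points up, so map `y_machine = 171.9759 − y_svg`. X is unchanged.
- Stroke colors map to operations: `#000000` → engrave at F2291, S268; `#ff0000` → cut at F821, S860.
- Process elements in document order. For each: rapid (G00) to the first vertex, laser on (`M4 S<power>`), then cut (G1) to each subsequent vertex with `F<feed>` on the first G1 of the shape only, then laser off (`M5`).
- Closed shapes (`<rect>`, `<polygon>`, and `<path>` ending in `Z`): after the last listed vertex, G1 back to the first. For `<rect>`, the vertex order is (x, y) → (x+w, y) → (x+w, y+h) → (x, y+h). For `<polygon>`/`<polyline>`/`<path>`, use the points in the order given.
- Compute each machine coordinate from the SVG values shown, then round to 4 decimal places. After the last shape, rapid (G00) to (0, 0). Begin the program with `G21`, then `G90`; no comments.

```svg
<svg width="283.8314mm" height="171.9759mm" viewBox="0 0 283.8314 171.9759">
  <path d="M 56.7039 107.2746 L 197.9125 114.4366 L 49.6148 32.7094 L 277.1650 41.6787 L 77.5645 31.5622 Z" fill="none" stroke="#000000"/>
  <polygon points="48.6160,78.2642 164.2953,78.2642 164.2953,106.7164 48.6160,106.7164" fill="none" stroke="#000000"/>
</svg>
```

1 u = 1 mm; y_m = 171.9759 − y.

[1] `<path>` closed polygon, #000000→engrave S268 F2291: (56.7039,64.7013) → (197.9125,57.5393) → (49.6148,139.2665) → (277.1650,130.2972) → (77.5645,140.4137) → (56.7039,64.7013) (closed)

[2] `<polygon>` rectangle, #000000→engrave S268 F2291: (48.6160,93.7117) → (164.2953,93.7117) → (164.2953,65.2595) → (48.6160,65.2595) → (48.6160,93.7117) (closed)

G21
G90
G00 X56.7039 Y64.7013
M4 S268
G1 X197.9125 Y57.5393 F2291
G1 X49.6148 Y139.2665
G1 X277.1650 Y130.2972
G1 X77.5645 Y140.4137
G1 X56.7039 Y64.7013
M5
G00 X48.6160 Y93.7117
M4 S268
G1 X164.2953 Y93.7117 F2291
G1 X164.2953 Y65.2595
G1 X48.6160 Y65.2595
G1 X48.6160 Y93.7117
M5
G00 X0.0000 Y0.0000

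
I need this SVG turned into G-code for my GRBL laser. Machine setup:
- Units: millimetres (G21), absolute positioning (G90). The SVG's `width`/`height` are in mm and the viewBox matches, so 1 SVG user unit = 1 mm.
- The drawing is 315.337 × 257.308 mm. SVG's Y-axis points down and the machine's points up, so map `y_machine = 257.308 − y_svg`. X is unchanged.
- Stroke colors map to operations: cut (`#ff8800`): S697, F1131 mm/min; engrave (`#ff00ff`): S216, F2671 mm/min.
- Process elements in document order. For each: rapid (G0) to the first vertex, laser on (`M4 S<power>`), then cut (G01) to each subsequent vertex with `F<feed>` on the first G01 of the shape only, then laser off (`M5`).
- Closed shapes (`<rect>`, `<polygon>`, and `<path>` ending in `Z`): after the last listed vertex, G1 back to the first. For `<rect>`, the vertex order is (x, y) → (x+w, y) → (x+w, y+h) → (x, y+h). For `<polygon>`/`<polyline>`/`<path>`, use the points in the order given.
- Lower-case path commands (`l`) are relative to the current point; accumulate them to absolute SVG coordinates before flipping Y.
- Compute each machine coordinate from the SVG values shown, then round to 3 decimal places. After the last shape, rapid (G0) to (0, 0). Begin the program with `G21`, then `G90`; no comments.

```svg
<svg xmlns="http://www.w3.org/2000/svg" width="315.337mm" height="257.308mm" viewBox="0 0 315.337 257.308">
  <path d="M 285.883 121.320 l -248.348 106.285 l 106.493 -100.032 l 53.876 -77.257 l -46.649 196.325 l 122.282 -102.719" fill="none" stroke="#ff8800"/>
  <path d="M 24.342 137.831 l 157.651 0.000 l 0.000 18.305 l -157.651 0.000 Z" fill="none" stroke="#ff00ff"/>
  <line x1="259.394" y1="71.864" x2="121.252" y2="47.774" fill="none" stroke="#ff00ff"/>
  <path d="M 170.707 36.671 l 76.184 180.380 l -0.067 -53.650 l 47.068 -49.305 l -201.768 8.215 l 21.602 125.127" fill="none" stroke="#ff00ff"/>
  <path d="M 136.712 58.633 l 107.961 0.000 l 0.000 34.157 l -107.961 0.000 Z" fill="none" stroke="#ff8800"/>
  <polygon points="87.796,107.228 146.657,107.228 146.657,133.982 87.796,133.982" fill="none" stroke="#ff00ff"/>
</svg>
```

G21
G90
G0 X285.883 Y135.988
M4 S697
G01 X37.535 Y29.703 F1131
G01 X144.028 Y129.735
G01 X197.904 Y206.992
G01 X151.255 Y10.667
G01 X273.537 Y113.386
M5
G0 X24.342 Y119.477
M4 S216
G01 X181.993 Y119.477 F2671
G01 X181.993 Y101.172
G01 X24.342 Y101.172
G01 X24.342 Y119.477
M5
G0 X259.394 Y185.444
M4 S216
G01 X121.252 Y209.534 F2671
M5
G0 X170.707 Y220.637
M4 S216
G01 X246.891 Y40.257 F2671
G01 X246.824 Y93.907
G01 X293.892 Y143.212
G01 X92.124 Y134.997
G01 X113.726 Y9.870
M5
G0 X136.712 Y198.675
M4 S697
G01 X244.673 Y198.675 F1131
G01 X244.673 Y164.518
G01 X136.712 Y164.518
G01 X136.712 Y198.675
M5
G0 X87.796 Y150.080
M4 S216
G01 X146.657 Y150.080 F2671
G01 X146.657 Y123.326
G01 X87.796 Y123.326
G01 X87.796 Y150.080
M5
G0 X0.000 Y0.000

Since the viewBox matches the mm dimensions, user units are millimetres directly. The only transform is the Y-flip y_m = 257.308 − y_svg.

Shape 1 is a open polyline drawn with `<path>`. Its stroke #ff8800 means cut at S697, F1131. After flipping Y the toolpath is (285.883,135.988) → (37.535,29.703) → (144.028,129.735) → (197.904,206.992) → (151.255,10.667) → (273.537,113.386).

Shape 2 is a rectangle drawn with `<path>`. Its stroke #ff00ff means engrave at S216, F2671. After flipping Y the toolpath is (24.342,119.477) → (181.993,119.477) → (181.993,101.172) → (24.342,101.172) → (24.342,119.477), returning to the start.

Shape 3 is a line segment drawn with `<line>`. Its stroke #ff00ff means engrave at S216, F2671. After flipping Y the toolpath is (259.394,185.444) → (121.252,209.534).

Shape 4 is a open polyline drawn with `<path>`. Its stroke #ff00ff means engrave at S216, F2671. After flipping Y the toolpath is (170.707,220.637) → (246.891,40.257) → (246.824,93.907) → (293.892,143.212) → (92.124,134.997) → (113.726,9.870).

Shape 5 is a rectangle drawn with `<path>`. Its stroke #ff8800 means cut at S697, F1131. After flipping Y the toolpath is (136.712,198.675) → (244.673,198.675) → (244.673,164.518) → (136.712,164.518) → (136.712,198.675), returning to the start.

Shape 6 is a rectangle drawn with `<polygon>`. Its stroke #ff00ff means engrave at S216, F2671. After flipping Y the toolpath is (87.796,150.080) → (146.657,150.080) → (146.657,123.326) → (87.796,123.326) → (87.796,150.080), returning to the start.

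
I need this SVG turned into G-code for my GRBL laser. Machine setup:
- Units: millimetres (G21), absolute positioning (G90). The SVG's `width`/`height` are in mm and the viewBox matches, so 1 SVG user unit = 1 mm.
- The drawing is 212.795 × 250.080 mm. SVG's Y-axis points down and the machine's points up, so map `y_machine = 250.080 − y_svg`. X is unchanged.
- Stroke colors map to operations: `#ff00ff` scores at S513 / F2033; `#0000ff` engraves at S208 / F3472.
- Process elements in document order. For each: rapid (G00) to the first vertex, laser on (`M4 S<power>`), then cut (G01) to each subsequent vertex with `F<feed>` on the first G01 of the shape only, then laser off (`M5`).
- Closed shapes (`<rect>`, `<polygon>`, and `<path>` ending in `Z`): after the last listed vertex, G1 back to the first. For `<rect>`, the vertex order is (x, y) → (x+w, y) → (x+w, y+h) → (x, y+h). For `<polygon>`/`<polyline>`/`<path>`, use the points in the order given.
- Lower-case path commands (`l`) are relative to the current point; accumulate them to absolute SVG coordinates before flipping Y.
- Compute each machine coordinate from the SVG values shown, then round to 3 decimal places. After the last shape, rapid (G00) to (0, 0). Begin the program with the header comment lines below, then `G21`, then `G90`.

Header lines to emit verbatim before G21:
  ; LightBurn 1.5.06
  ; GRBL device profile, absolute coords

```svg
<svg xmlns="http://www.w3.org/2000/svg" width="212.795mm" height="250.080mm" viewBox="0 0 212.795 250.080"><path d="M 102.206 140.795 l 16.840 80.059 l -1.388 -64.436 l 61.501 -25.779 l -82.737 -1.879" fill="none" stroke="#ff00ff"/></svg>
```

Since the viewBox matches the mm dimensions, user units are millimetres directly. The only transform is the Y-flip y_m = 250.080 − y_svg.

Shape 1 is a open polyline drawn with `<path>`. Its stroke #ff00ff means score at S513, F2033. After flipping Y the toolpath is (102.206,109.285) → (119.046,29.226) → (117.658,93.662) → (179.159,119.441) → (96.422,121.320).

; LightBurn 1.5.06
; GRBL device profile, absolute coords
G21
G90
G00 X102.206 Y109.285
M4 S513
G01 X119.046 Y29.226 F2033
G01 X117.658 Y93.662
G01 X179.159 Y119.441
G01 X96.422 Y121.320
M5
G00 X0.000 Y0.000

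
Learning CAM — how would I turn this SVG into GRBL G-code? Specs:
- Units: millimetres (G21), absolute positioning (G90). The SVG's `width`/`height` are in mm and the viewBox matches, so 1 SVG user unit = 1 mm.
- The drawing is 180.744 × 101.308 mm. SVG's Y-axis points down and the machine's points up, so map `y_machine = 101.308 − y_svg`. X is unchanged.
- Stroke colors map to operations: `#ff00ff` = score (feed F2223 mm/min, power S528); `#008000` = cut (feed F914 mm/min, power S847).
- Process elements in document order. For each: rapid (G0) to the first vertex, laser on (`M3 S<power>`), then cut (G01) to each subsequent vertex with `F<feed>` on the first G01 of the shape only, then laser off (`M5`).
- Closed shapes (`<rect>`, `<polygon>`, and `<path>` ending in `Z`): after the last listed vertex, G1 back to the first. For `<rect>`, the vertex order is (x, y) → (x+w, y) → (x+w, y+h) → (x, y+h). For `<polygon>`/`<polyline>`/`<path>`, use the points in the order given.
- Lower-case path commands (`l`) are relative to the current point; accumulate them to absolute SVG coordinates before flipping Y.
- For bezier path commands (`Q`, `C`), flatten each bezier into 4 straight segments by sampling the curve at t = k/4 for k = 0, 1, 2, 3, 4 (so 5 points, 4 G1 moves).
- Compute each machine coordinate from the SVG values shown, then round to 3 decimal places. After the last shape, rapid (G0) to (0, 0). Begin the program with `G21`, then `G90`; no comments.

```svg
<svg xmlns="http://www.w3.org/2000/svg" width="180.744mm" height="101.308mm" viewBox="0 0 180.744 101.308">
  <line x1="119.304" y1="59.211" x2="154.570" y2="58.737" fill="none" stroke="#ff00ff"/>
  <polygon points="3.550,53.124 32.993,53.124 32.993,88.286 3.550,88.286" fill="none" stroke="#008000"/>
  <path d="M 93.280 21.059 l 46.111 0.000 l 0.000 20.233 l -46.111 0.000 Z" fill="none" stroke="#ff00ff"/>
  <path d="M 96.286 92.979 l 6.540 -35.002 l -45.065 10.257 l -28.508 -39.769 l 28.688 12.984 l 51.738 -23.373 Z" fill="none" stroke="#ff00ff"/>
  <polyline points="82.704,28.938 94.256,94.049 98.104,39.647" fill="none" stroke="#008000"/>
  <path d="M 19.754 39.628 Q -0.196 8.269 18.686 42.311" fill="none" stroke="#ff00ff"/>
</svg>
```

G21
G90
G0 X119.304 Y42.097
M3 S528
G01 X154.570 Y42.571 F2223
M5
G0 X3.550 Y48.184
M3 S847
G01 X32.993 Y48.184 F914
G01 X32.993 Y13.022
G01 X3.550 Y13.022
G01 X3.550 Y48.184
M5
G0 X93.280 Y80.249
M3 S528
G01 X139.391 Y80.249 F2223
G01 X139.391 Y60.016
G01 X93.280 Y60.016
G01 X93.280 Y80.249
M5
G0 X96.286 Y8.329
M3 S528
G01 X102.826 Y43.331 F2223
G01 X57.761 Y33.074
G01 X29.253 Y72.843
G01 X57.941 Y59.859
G01 X109.679 Y83.232
G01 X96.286 Y8.329
M5
G0 X82.704 Y72.370
M3 S847
G01 X94.256 Y7.259 F914
G01 X98.104 Y61.661
M5
G0 X19.754 Y61.680
M3 S528
G01 X12.206 Y73.272 F2223
G01 X9.512 Y76.689
G01 X11.672 Y71.930
G01 X18.686 Y58.997
M5
G0 X0.000 Y0.000

viewBox `0 0 180.744 101.308` with mm width/height → 1 unit = 1 mm. Flip: y_m = 101.308 − y_svg.

**Shape 1** — `<line>` line segment, stroke `#ff00ff` → score (S528, F2223). Machine vertices: (119.304,42.097) → (154.570,42.571). Open path.

**Shape 2** — `<polygon>` rectangle, stroke `#008000` → cut (S847, F914). Machine vertices: (3.550,48.184) → (32.993,48.184) → (32.993,13.022) → (3.550,13.022) → (3.550,48.184). Closed: final G1 returns to the first vertex.

**Shape 3** — `<path>` rectangle, stroke `#ff00ff` → score (S528, F2223). Machine vertices: (93.280,80.249) → (139.391,80.249) → (139.391,60.016) → (93.280,60.016) → (93.280,80.249). Closed: final G1 returns to the first vertex.

**Shape 4** — `<path>` closed polygon, stroke `#ff00ff` → score (S528, F2223). Machine vertices: (96.286,8.329) → (102.826,43.331) → (57.761,33.074) → (29.253,72.843) → (57.941,59.859) → (109.679,83.232) → (96.286,8.329). Closed: final G1 returns to the first vertex.

**Shape 5** — `<polyline>` open polyline, stroke `#008000` → cut (S847, F914). Machine vertices: (82.704,72.370) → (94.256,7.259) → (98.104,61.661). Open path.

**Shape 6** — `<path>` quadratic bezier, stroke `#ff00ff` → score (S528, F2223). Control points (SVG): P0=(19.754,39.628), P1=(-0.196,8.269), P2=(18.686,42.311); sampled at t=k/4. Machine vertices: (19.754,61.680) → (12.206,73.272) → (9.512,76.689) → (11.672,71.930) → (18.686,58.997). Open path.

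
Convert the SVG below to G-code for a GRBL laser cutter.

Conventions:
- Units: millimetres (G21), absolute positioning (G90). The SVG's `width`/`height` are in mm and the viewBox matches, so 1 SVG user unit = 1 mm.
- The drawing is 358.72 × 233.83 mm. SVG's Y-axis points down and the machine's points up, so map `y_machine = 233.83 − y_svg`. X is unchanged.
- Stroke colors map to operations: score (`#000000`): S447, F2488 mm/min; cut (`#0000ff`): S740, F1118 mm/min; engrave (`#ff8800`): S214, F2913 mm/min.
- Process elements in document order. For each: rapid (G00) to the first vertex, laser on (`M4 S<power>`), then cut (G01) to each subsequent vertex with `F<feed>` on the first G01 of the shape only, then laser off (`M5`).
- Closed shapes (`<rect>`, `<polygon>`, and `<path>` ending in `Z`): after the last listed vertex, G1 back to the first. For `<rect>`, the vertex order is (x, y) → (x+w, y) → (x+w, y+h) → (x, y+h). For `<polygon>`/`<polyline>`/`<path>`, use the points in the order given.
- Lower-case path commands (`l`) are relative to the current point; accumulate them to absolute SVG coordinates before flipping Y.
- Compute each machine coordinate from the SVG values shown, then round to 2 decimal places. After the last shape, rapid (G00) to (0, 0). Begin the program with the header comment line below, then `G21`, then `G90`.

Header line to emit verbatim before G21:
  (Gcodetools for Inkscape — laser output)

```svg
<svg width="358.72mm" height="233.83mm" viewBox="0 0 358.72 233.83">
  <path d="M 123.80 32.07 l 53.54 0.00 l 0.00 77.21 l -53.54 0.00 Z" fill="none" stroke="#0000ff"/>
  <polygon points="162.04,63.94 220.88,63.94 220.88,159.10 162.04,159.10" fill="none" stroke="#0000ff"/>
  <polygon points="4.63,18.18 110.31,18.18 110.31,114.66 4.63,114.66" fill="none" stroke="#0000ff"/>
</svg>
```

1 u = 1 mm; y_m = 233.83 − y.

[1] `<path>` rectangle, #0000ff→cut S740 F1118: (123.80,201.76) → (177.34,201.76) → (177.34,124.55) → (123.80,124.55) → (123.80,201.76) (closed)

[2] `<polygon>` rectangle, #0000ff→cut S740 F1118: (162.04,169.89) → (220.88,169.89) → (220.88,74.73) → (162.04,74.73) → (162.04,169.89) (closed)

[3] `<polygon>` rectangle, #0000ff→cut S740 F1118: (4.63,215.65) → (110.31,215.65) → (110.31,119.17) → (4.63,119.17) → (4.63,215.65) (closed)

(Gcodetools for Inkscape — laser output)
G21
G90
G00 X123.80 Y201.76
M4 S740
G01 X177.34 Y201.76 F1118
G01 X177.34 Y124.55
G01 X123.80 Y124.55
G01 X123.80 Y201.76
M5
G00 X162.04 Y169.89
M4 S740
G01 X220.88 Y169.89 F1118
G01 X220.88 Y74.73
G01 X162.04 Y74.73
G01 X162.04 Y169.89
M5
G00 X4.63 Y215.65
M4 S740
G01 X110.31 Y215.65 F1118
G01 X110.31 Y119.17
G01 X4.63 Y119.17
G01 X4.63 Y215.65
M5
G00 X0.00 Y0.00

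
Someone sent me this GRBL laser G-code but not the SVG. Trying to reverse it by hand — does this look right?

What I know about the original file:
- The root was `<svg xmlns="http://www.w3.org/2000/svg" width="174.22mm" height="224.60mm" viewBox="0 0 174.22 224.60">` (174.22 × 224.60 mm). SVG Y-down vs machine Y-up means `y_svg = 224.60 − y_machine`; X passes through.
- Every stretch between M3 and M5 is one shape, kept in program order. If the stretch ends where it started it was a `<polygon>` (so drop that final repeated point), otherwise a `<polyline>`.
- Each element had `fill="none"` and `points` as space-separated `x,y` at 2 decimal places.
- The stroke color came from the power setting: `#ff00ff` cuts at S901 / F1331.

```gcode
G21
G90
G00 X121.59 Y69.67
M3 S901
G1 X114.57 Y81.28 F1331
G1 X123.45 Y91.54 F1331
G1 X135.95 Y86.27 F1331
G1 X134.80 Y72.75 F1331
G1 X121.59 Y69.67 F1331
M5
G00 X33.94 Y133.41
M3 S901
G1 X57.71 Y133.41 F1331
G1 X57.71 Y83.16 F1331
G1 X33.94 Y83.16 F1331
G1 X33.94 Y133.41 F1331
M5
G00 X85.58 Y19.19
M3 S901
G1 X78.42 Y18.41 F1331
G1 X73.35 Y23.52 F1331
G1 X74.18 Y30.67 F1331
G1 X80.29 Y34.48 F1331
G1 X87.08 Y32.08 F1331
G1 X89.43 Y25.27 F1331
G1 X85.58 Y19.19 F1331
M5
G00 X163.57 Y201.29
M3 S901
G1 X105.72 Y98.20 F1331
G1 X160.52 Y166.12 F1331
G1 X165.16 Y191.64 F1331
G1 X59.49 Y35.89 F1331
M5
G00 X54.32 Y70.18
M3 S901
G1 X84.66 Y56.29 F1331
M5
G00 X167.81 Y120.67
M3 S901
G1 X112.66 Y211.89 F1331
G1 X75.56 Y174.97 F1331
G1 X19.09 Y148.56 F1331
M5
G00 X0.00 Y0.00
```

y_svg = 224.60 − y_m. Every run uses S901, so all elements get stroke `#ff00ff` (cut).

[1] closed run; points: 121.59,154.93 114.57,143.32 123.45,133.06 135.95,138.33 134.80,151.85

[2] closed run; points: 33.94,91.19 57.71,91.19 57.71,141.44 33.94,141.44

[3] closed run; points: 85.58,205.41 78.42,206.19 73.35,201.08 74.18,193.93 80.29,190.12 87.08,192.52 89.43,199.33

[4] open run; points: 163.57,23.31 105.72,126.40 160.52,58.48 165.16,32.96 59.49,188.71

[5] open run; points: 54.32,154.42 84.66,168.31

[6] open run; points: 167.81,103.93 112.66,12.71 75.56,49.63 19.09,76.04

<svg xmlns="http://www.w3.org/2000/svg" width="174.22mm" height="224.60mm" viewBox="0 0 174.22 224.60">
  <polygon points="121.59,154.93 114.57,143.32 123.45,133.06 135.95,138.33 134.80,151.85" fill="none" stroke="#ff00ff"/>
  <polygon points="33.94,91.19 57.71,91.19 57.71,141.44 33.94,141.44" fill="none" stroke="#ff00ff"/>
  <polygon points="85.58,205.41 78.42,206.19 73.35,201.08 74.18,193.93 80.29,190.12 87.08,192.52 89.43,199.33" fill="none" stroke="#ff00ff"/>
  <polyline points="163.57,23.31 105.72,126.40 160.52,58.48 165.16,32.96 59.49,188.71" fill="none" stroke="#ff00ff"/>
  <polyline points="54.32,154.42 84.66,168.31" fill="none" stroke="#ff00ff"/>
  <polyline points="167.81,103.93 112.66,12.71 75.56,49.63 19.09,76.04" fill="none" stroke="#ff00ff"/>
</svg>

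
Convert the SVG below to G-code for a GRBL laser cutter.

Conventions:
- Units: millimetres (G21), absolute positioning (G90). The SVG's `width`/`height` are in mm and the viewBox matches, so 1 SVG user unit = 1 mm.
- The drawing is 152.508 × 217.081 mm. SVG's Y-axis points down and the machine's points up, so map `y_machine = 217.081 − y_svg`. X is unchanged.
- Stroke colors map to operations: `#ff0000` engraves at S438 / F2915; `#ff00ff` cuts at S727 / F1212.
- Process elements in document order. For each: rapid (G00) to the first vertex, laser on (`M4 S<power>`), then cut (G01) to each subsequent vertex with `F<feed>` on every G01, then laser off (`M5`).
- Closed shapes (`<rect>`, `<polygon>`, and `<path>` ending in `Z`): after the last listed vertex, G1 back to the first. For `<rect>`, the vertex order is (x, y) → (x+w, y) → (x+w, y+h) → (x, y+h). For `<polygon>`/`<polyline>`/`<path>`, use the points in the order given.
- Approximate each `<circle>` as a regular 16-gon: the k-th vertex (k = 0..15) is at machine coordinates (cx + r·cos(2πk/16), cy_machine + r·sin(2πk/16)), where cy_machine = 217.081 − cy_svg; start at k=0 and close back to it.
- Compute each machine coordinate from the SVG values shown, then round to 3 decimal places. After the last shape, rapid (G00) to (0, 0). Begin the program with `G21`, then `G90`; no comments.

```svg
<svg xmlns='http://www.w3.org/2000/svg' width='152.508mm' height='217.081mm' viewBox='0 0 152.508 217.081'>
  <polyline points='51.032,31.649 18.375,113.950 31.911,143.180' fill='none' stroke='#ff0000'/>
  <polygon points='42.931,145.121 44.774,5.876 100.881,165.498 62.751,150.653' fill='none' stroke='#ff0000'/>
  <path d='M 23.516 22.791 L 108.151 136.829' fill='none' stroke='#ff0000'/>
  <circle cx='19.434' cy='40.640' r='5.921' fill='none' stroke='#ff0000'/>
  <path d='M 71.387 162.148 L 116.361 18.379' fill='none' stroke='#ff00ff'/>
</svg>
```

G21
G90
G00 X51.032 Y185.432
M4 S438
G01 X18.375 Y103.131 F2915
G01 X31.911 Y73.901 F2915
M5
G00 X42.931 Y71.960
M4 S438
G01 X44.774 Y211.205 F2915
G01 X100.881 Y51.583 F2915
G01 X62.751 Y66.428 F2915
G01 X42.931 Y71.960 F2915
M5
G00 X23.516 Y194.290
M4 S438
G01 X108.151 Y80.252 F2915
M5
G00 X25.355 Y176.441
M4 S438
G01 X24.904 Y178.707 F2915
G01 X23.621 Y180.628 F2915
G01 X21.700 Y181.911 F2915
G01 X19.434 Y182.362 F2915
G01 X17.168 Y181.911 F2915
G01 X15.247 Y180.628 F2915
G01 X13.964 Y178.707 F2915
G01 X13.513 Y176.441 F2915
G01 X13.964 Y174.175 F2915
G01 X15.247 Y172.254 F2915
G01 X17.168 Y170.971 F2915
G01 X19.434 Y170.520 F2915
G01 X21.700 Y170.971 F2915
G01 X23.621 Y172.254 F2915
G01 X24.904 Y174.175 F2915
G01 X25.355 Y176.441 F2915
M5
G00 X71.387 Y54.933
M4 S727
G01 X116.361 Y198.702 F1212
M5
G00 X0.000 Y0.000

1 u = 1 mm; y_m = 217.081 − y.

[1] `<polyline>` open polyline, #ff0000→engrave S438 F2915: (51.032,185.432) → (18.375,103.131) → (31.911,73.901)

[2] `<polygon>` closed polygon, #ff0000→engrave S438 F2915: (42.931,71.960) → (44.774,211.205) → (100.881,51.583) → (62.751,66.428) → (42.931,71.960) (closed)

[3] `<path>` line segment, #ff0000→engrave S438 F2915: (23.516,194.290) → (108.151,80.252)

[4] `<circle>` circle, #ff0000→engrave S438 F2915: (25.355,176.441) → (24.904,178.707) → (23.621,180.628) → (21.700,181.911) → (19.434,182.362) → (17.168,181.911) → (15.247,180.628) → (13.964,178.707) → (13.513,176.441) → (13.964,174.175) → (15.247,172.254) → (17.168,170.971) → (19.434,170.520) → (21.700,170.971) → (23.621,172.254) → (24.904,174.175) → (25.355,176.441) (closed)

[5] `<path>` line segment, #ff00ff→cut S727 F1212: (71.387,54.933) → (116.361,198.702)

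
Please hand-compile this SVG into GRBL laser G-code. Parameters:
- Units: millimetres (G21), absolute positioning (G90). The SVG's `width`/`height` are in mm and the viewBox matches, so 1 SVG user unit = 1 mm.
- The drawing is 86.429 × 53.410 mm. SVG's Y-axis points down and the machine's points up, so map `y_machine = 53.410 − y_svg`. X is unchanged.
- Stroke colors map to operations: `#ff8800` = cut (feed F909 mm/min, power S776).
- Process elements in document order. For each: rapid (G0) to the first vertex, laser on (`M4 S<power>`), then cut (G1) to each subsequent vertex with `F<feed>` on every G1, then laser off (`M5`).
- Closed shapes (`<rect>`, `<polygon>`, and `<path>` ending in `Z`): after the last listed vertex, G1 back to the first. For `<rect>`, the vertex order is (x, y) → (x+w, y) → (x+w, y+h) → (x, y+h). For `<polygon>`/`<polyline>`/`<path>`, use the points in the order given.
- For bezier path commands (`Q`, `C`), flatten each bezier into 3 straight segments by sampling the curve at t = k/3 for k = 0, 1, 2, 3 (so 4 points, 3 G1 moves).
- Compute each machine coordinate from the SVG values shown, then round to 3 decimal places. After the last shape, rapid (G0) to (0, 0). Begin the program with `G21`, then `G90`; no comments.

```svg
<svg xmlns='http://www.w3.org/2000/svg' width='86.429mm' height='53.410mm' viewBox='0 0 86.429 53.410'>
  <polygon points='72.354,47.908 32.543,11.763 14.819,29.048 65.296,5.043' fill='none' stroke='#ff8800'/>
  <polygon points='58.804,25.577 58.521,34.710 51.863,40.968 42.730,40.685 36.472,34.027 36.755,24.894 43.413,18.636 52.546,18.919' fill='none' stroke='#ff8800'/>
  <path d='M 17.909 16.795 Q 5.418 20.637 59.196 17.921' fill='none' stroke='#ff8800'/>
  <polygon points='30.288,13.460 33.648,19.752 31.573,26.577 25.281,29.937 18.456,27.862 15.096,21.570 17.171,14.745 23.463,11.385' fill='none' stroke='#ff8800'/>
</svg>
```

G21
G90
G0 X72.354 Y5.502
M4 S776
G1 X32.543 Y41.647 F909
G1 X14.819 Y24.362 F909
G1 X65.296 Y48.367 F909
G1 X72.354 Y5.502 F909
M5
G0 X58.804 Y27.833
M4 S776
G1 X58.521 Y18.700 F909
G1 X51.863 Y12.442 F909
G1 X42.730 Y12.725 F909
G1 X36.472 Y19.383 F909
G1 X36.755 Y28.516 F909
G1 X43.413 Y34.774 F909
G1 X52.546 Y34.491 F909
G1 X58.804 Y27.833 F909
M5
G0 X17.909 Y36.615
M4 S776
G1 X16.945 Y34.782 F909
G1 X30.707 Y34.407 F909
G1 X59.196 Y35.489 F909
M5
G0 X30.288 Y39.950
M4 S776
G1 X33.648 Y33.658 F909
G1 X31.573 Y26.833 F909
G1 X25.281 Y23.473 F909
G1 X18.456 Y25.548 F909
G1 X15.096 Y31.840 F909
G1 X17.171 Y38.665 F909
G1 X23.463 Y42.025 F909
G1 X30.288 Y39.950 F909
M5
G0 X0.000 Y0.000

Since the viewBox matches the mm dimensions, user units are millimetres directly. The only transform is the Y-flip y_m = 53.410 − y_svg.

Shape 1 is a closed polygon drawn with `<polygon>`. Its stroke #ff8800 means cut at S776, F909. After flipping Y the toolpath is (72.354,5.502) → (32.543,41.647) → (14.819,24.362) → (65.296,48.367) → (72.354,5.502), returning to the start.

Shape 2 is a regular polygon drawn with `<polygon>`. Its stroke #ff8800 means cut at S776, F909. After flipping Y the toolpath is (58.804,27.833) → (58.521,18.700) → (51.863,12.442) → (42.730,12.725) → (36.472,19.383) → (36.755,28.516) → (43.413,34.774) → (52.546,34.491) → (58.804,27.833), returning to the start.

Shape 3 is a quadratic bezier drawn with `<path>`. Its stroke #ff8800 means cut at S776, F909. After flipping Y the toolpath is (17.909,36.615) → (16.945,34.782) → (30.707,34.407) → (59.196,35.489).

Shape 4 is a regular polygon drawn with `<polygon>`. Its stroke #ff8800 means cut at S776, F909. After flipping Y the toolpath is (30.288,39.950) → (33.648,33.658) → (31.573,26.833) → (25.281,23.473) → (18.456,25.548) → (15.096,31.840) → (17.171,38.665) → (23.463,42.025) → (30.288,39.950), returning to the start.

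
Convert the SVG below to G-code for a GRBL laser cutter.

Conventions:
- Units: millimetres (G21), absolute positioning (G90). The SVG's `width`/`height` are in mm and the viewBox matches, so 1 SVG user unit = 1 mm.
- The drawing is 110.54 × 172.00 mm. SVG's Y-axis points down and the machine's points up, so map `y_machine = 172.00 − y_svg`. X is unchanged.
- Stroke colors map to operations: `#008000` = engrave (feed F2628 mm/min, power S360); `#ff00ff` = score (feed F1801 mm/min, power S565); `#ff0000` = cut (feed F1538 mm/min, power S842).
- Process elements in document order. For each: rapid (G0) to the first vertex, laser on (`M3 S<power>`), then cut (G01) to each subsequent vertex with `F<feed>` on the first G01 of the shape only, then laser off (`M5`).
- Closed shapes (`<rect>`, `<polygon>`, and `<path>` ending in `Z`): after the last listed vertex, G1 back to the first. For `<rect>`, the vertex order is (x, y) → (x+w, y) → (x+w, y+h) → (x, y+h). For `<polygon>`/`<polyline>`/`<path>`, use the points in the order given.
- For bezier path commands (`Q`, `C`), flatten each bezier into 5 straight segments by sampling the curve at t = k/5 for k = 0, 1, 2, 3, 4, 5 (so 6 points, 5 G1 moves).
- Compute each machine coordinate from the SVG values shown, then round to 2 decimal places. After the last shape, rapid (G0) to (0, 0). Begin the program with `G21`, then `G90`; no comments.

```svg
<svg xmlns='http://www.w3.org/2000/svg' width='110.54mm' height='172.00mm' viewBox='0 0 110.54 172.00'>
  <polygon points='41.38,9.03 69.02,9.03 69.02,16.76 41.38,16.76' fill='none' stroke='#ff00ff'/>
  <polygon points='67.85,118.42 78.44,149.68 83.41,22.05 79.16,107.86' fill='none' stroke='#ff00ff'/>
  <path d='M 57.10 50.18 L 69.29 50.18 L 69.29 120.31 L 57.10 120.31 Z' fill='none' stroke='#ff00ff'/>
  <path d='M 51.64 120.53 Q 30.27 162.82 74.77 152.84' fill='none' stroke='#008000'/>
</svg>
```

Since the viewBox matches the mm dimensions, user units are millimetres directly. The only transform is the Y-flip y_m = 172.00 − y_svg.

Shape 1 is a rectangle drawn with `<polygon>`. Its stroke #ff00ff means score at S565, F1801. After flipping Y the toolpath is (41.38,162.97) → (69.02,162.97) → (69.02,155.24) → (41.38,155.24) → (41.38,162.97), returning to the start.

Shape 2 is a closed polygon drawn with `<polygon>`. Its stroke #ff00ff means score at S565, F1801. After flipping Y the toolpath is (67.85,53.58) → (78.44,22.32) → (83.41,149.95) → (79.16,64.14) → (67.85,53.58), returning to the start.

Shape 3 is a rectangle drawn with `<path>`. Its stroke #ff00ff means score at S565, F1801. After flipping Y the toolpath is (57.10,121.82) → (69.29,121.82) → (69.29,51.69) → (57.10,51.69) → (57.10,121.82), returning to the start.

Shape 4 is a quadratic bezier drawn with `<path>`. Its stroke #008000 means engrave at S360, F2628. After flipping Y the toolpath is (51.64,51.47) → (45.73,36.64) → (45.08,26.00) → (49.71,19.54) → (59.60,17.26) → (74.77,19.16).

G21
G90
G0 X41.38 Y162.97
M3 S565
G01 X69.02 Y162.97 F1801
G01 X69.02 Y155.24
G01 X41.38 Y155.24
G01 X41.38 Y162.97
M5
G0 X67.85 Y53.58
M3 S565
G01 X78.44 Y22.32 F1801
G01 X83.41 Y149.95
G01 X79.16 Y64.14
G01 X67.85 Y53.58
M5
G0 X57.10 Y121.82
M3 S565
G01 X69.29 Y121.82 F1801
G01 X69.29 Y51.69
G01 X57.10 Y51.69
G01 X57.10 Y121.82
M5
G0 X51.64 Y51.47
M3 S360
G01 X45.73 Y36.64 F2628
G01 X45.08 Y26.00
G01 X49.71 Y19.54
G01 X59.60 Y17.26
G01 X74.77 Y19.16
M5
G0 X0.00 Y0.00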